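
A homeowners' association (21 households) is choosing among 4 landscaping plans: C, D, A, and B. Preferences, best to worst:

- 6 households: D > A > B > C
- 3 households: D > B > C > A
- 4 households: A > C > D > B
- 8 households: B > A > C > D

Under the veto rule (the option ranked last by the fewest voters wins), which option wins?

Last-place votes: C 6, D 8, A 3, B 4.
A is ranked last by the fewest voters, so A wins.

A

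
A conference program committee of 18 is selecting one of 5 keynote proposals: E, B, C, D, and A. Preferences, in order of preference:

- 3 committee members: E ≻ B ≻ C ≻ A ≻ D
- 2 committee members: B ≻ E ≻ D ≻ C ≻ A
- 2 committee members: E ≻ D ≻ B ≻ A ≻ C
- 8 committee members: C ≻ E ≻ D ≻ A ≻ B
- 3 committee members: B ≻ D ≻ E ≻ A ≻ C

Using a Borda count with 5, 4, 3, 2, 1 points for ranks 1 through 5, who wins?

E: 3·5 + 2·4 + 2·5 + 8·4 + 3·3 = 74
B: 3·4 + 2·5 + 2·3 + 8·1 + 3·5 = 51
C: 3·3 + 2·2 + 2·1 + 8·5 + 3·1 = 58
D: 3·1 + 2·3 + 2·4 + 8·3 + 3·4 = 53
A: 3·2 + 2·1 + 2·2 + 8·2 + 3·2 = 34
E has the highest Borda score (74).

E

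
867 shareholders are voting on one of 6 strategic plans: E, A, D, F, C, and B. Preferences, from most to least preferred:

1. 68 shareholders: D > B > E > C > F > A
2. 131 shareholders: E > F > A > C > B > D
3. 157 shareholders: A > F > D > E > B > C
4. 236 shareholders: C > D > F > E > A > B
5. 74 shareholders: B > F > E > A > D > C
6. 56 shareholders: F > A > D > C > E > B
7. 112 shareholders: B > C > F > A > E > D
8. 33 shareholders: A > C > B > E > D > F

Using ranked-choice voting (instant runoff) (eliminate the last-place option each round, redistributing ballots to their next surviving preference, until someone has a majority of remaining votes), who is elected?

A

Round 1: E 131, A 190, D 68, F 56, C 236, B 186. Eliminate F.
Round 2: E 131, A 246, D 68, C 236, B 186. Eliminate D.
Round 3: E 131, A 246, C 236, B 254. Eliminate E.
Round 4: A 377, C 236, B 254. Eliminate C.
Round 5: A 613, B 254. A has a majority.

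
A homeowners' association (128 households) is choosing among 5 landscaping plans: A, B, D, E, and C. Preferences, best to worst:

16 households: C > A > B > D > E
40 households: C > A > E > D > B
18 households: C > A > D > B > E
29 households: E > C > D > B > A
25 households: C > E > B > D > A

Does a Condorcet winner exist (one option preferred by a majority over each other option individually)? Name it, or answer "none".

C vs A: 128–0 for C.
C vs B: 128–0 for C.
C vs D: 128–0 for C.
C vs E: 99–29 for C.
C beats every other option head-to-head.

C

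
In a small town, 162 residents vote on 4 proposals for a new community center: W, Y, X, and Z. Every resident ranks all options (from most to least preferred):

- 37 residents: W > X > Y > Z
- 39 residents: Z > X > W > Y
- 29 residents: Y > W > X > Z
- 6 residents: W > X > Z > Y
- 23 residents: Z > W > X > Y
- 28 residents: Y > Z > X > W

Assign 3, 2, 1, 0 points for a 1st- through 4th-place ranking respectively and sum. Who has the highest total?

W

W: 37·3 + 39·1 + 29·2 + 6·3 + 23·2 + 28·0 = 272
Y: 37·1 + 39·0 + 29·3 + 6·0 + 23·0 + 28·3 = 208
X: 37·2 + 39·2 + 29·1 + 6·2 + 23·1 + 28·1 = 244
Z: 37·0 + 39·3 + 29·0 + 6·1 + 23·3 + 28·2 = 248
W has the highest Borda score (272).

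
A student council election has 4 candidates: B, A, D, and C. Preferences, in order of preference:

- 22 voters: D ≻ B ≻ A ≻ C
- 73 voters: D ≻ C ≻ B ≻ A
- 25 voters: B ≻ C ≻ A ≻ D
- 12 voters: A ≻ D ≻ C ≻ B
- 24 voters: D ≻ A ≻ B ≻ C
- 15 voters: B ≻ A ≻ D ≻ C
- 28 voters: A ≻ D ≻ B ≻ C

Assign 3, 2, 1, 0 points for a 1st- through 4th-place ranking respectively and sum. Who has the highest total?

D

B: 22·2 + 73·1 + 25·3 + 12·0 + 24·1 + 15·3 + 28·1 = 289
A: 22·1 + 73·0 + 25·1 + 12·3 + 24·2 + 15·2 + 28·3 = 245
D: 22·3 + 73·3 + 25·0 + 12·2 + 24·3 + 15·1 + 28·2 = 452
C: 22·0 + 73·2 + 25·2 + 12·1 + 24·0 + 15·0 + 28·0 = 208
D has the highest Borda score (452).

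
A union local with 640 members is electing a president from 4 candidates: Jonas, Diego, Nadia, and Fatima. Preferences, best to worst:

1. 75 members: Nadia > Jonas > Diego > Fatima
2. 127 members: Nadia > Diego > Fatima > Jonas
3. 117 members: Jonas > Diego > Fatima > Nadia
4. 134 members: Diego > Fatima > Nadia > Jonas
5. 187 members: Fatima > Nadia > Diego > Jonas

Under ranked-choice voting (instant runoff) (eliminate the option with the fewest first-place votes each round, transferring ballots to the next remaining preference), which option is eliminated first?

Round 1: Jonas 117, Diego 134, Nadia 202, Fatima 187. Eliminate Jonas.

Jonas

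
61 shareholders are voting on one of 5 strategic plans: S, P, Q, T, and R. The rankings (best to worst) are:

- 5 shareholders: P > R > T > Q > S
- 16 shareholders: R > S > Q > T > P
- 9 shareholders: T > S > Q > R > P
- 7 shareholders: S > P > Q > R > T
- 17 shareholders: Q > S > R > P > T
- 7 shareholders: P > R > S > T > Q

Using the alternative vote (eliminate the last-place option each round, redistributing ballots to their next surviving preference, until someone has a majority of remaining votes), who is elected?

Q

Round 1: S 7, P 12, Q 17, T 9, R 16. Eliminate S.
Round 2: P 19, Q 17, T 9, R 16. Eliminate T.
Round 3: P 19, Q 26, R 16. Eliminate R.
Round 4: P 19, Q 42. Q has a majority.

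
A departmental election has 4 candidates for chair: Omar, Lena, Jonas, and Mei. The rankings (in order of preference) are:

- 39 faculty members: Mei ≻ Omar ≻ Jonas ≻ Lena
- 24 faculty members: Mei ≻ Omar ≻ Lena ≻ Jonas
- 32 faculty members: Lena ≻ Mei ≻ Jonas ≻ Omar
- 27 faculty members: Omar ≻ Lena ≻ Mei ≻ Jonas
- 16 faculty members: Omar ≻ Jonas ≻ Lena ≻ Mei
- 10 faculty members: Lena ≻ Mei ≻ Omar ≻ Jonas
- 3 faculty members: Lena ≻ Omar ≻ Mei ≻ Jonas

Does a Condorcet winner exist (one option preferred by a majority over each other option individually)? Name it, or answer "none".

none

Checking pairwise contests:
Mei beats Omar 105–46.
Omar beats Lena 106–45.
Omar beats Jonas 119–32.
Lena beats Mei 88–63.
Every option loses at least one head-to-head, so there is no Condorcet winner.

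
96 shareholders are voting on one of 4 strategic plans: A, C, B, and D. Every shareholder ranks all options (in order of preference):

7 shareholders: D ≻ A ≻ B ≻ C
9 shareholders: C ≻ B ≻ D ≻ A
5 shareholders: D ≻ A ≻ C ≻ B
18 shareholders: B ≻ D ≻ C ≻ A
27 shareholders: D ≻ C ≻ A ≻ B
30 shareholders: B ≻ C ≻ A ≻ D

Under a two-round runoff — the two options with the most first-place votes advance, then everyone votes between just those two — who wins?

Round 1 first-place votes: A 0, C 9, B 48, D 39.
B and D advance.
Runoff: B is preferred to D by 57 voters; D by 39.
B wins the runoff.

B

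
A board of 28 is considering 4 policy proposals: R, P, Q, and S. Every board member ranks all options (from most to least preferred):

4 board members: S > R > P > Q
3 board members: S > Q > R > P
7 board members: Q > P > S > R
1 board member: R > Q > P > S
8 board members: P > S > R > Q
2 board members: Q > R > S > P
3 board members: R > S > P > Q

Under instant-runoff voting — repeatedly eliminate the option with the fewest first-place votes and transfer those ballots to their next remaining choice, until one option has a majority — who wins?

S

Round 1: R 4, P 8, Q 9, S 7. Eliminate R.
Round 2: P 8, Q 10, S 10. Eliminate P.
Round 3: Q 10, S 18. S has a majority.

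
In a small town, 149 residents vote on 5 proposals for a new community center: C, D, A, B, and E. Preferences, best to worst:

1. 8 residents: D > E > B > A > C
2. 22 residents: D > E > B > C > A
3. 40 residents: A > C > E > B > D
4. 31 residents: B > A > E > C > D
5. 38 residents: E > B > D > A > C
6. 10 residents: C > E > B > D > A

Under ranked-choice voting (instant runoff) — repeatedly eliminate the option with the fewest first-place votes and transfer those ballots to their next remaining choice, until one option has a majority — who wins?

Round 1: C 10, D 30, A 40, B 31, E 38. Eliminate C.
Round 2: D 30, A 40, B 31, E 48. Eliminate D.
Round 3: A 40, B 31, E 78. E has a majority.

E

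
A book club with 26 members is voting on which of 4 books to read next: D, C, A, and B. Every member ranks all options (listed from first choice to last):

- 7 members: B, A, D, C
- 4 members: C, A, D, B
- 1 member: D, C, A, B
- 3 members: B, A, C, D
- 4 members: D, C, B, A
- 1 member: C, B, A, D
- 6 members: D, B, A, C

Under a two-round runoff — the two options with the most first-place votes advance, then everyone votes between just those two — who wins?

Round 1 first-place votes: D 11, C 5, A 0, B 10.
D and B advance.
Runoff: D is preferred to B by 15 voters; B by 11.
D wins the runoff.

D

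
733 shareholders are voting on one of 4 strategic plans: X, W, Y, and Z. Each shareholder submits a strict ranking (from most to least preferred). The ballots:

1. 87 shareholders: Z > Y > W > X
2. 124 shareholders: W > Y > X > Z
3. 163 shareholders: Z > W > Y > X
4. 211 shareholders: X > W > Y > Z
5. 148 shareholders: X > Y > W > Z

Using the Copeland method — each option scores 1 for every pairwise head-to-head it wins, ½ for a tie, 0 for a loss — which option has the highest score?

X: beats Z; loses to W and Y → score 1.
W: beats X, Y, and Z → score 3.
Y: beats X and Z; loses to W → score 2.
Z: loses to X, W, and Y → score 0.
W has the best pairwise record.

W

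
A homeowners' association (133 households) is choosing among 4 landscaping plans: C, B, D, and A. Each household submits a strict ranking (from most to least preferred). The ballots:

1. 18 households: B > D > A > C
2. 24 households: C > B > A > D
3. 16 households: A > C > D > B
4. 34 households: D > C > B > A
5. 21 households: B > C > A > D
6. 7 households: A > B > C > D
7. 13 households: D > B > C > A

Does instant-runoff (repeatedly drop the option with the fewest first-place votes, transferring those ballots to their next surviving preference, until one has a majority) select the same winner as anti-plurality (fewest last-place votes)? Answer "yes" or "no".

yes

Instant-runoff — R1 C 24, B 39, D 47, A 23 (A out); R2 C 40, B 46, D 47 (C out); R3 B 70, D 63 (B winner). Winner: B.
Anti-plurality — last-place votes: C 18, B 16, D 52, A 47. Winner: B.
The two methods agree.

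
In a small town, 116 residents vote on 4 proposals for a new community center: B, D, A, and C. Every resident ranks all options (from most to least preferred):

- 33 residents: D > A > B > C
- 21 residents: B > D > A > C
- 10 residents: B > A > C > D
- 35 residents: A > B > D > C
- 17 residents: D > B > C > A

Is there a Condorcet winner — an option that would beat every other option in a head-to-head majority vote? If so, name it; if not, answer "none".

none

Checking pairwise contests:
A beats B 68–48.
B beats D 66–50.
D beats A 71–45.
B beats C 116–0.
Every option loses at least one head-to-head, so there is no Condorcet winner.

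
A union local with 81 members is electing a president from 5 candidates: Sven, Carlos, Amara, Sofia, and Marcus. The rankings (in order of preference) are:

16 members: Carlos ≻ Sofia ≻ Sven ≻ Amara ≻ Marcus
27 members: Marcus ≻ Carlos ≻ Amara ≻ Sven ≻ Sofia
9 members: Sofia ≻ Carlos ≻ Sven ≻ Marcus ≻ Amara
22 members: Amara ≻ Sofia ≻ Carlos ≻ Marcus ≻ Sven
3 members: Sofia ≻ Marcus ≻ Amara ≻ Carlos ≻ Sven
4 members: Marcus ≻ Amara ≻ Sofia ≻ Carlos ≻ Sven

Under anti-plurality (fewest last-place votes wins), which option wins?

Last-place votes: Sven 29, Carlos 0, Amara 9, Sofia 27, Marcus 16.
Carlos is ranked last by the fewest voters, so Carlos wins.

Carlos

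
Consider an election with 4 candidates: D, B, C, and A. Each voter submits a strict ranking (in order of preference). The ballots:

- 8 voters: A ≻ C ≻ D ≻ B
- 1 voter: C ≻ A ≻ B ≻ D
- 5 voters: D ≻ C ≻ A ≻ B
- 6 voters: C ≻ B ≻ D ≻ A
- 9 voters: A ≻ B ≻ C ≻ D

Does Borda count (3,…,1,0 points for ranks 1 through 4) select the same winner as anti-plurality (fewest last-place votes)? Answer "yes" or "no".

no

Borda — scores: D 29, B 31, C 56, A 58. Winner: A.
Anti-plurality — last-place votes: D 10, B 13, C 0, A 6. Winner: C.
The two methods disagree.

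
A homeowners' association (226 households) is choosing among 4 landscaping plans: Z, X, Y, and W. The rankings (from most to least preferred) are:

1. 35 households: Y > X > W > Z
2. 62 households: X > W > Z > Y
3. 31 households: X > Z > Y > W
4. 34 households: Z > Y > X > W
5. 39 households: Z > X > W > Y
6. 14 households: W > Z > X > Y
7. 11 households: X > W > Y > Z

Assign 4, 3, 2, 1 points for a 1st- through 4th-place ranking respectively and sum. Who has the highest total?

Z: 35·1 + 62·2 + 31·3 + 34·4 + 39·4 + 14·3 + 11·1 = 597
X: 35·3 + 62·4 + 31·4 + 34·2 + 39·3 + 14·2 + 11·4 = 734
Y: 35·4 + 62·1 + 31·2 + 34·3 + 39·1 + 14·1 + 11·2 = 441
W: 35·2 + 62·3 + 31·1 + 34·1 + 39·2 + 14·4 + 11·3 = 488
X has the highest Borda score (734).

X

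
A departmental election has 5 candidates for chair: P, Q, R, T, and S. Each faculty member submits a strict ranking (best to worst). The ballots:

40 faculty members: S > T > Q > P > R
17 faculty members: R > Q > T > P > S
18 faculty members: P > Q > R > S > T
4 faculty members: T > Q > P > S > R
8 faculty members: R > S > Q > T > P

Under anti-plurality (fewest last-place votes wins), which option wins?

Last-place votes: P 8, Q 0, R 44, T 18, S 17.
Q is ranked last by the fewest voters, so Q wins.

Q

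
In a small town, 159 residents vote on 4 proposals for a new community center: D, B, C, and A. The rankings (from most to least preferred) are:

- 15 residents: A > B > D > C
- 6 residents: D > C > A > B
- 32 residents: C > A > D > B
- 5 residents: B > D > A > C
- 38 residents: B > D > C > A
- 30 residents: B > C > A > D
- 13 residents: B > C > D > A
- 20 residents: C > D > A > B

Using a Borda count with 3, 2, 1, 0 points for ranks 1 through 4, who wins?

D: 15·1 + 6·3 + 32·1 + 5·2 + 38·2 + 30·0 + 13·1 + 20·2 = 204
B: 15·2 + 6·0 + 32·0 + 5·3 + 38·3 + 30·3 + 13·3 + 20·0 = 288
C: 15·0 + 6·2 + 32·3 + 5·0 + 38·1 + 30·2 + 13·2 + 20·3 = 292
A: 15·3 + 6·1 + 32·2 + 5·1 + 38·0 + 30·1 + 13·0 + 20·1 = 170
C has the highest Borda score (292).

C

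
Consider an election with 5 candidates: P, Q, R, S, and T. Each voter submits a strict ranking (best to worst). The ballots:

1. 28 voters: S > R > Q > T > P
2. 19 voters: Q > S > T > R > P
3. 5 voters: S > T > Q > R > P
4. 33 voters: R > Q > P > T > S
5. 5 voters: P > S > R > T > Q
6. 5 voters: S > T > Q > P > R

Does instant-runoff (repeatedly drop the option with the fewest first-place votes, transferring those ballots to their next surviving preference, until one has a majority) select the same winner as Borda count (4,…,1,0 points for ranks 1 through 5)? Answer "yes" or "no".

no

Instant-runoff — R1 P 5, Q 19, R 33, S 38, T 0 (T out); R2 P 5, Q 19, R 33, S 38 (P out); R3 Q 19, R 33, S 43 (Q out); R4 R 33, S 62 (S winner). Winner: S.
Borda — scores: P 91, Q 251, R 250, S 224, T 134. Winner: Q.
The two methods disagree.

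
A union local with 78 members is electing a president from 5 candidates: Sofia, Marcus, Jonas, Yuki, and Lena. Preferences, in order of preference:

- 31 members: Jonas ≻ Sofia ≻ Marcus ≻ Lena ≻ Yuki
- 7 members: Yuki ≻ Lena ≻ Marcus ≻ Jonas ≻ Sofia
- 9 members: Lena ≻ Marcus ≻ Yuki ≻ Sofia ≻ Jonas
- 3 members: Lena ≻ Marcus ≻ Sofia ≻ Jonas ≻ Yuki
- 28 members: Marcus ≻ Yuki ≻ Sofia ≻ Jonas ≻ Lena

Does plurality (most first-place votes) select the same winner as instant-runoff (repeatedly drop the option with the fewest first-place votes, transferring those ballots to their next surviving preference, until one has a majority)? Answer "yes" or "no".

no

Plurality — first-place votes: Sofia 0, Marcus 28, Jonas 31, Yuki 7, Lena 12. Winner: Jonas.
Instant-runoff — R1 Sofia 0, Marcus 28, Jonas 31, Yuki 7, Lena 12 (Sofia out); R2 Marcus 28, Jonas 31, Yuki 7, Lena 12 (Yuki out); R3 Marcus 28, Jonas 31, Lena 19 (Lena out); R4 Marcus 47, Jonas 31 (Marcus winner). Winner: Marcus.
The two methods disagree.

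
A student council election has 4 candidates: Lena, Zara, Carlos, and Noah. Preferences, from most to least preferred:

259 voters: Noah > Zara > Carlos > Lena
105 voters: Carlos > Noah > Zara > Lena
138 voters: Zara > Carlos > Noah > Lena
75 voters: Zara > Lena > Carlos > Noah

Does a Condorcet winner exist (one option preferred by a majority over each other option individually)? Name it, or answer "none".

Checking pairwise contests:
Zara beats Lena 577–0.
Noah beats Zara 364–213.
Zara beats Carlos 472–105.
Carlos beats Noah 318–259.
Every option loses at least one head-to-head, so there is no Condorcet winner.

none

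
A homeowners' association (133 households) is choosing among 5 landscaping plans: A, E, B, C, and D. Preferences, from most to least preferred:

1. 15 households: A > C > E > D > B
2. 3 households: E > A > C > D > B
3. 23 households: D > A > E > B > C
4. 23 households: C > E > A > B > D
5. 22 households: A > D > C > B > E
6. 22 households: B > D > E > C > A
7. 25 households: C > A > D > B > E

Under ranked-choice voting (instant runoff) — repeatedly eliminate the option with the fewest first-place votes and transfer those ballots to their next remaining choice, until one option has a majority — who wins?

Round 1: A 37, E 3, B 22, C 48, D 23. Eliminate E.
Round 2: A 40, B 22, C 48, D 23. Eliminate B.
Round 3: A 40, C 48, D 45. Eliminate A.
Round 4: C 66, D 67. D has a majority.

D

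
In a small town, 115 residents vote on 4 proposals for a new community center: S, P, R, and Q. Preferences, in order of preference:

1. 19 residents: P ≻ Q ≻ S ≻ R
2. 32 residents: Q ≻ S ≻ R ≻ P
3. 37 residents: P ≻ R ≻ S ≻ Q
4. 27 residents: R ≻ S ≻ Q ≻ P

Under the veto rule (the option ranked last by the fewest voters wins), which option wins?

Last-place votes: S 0, P 59, R 19, Q 37.
S is ranked last by the fewest voters, so S wins.

S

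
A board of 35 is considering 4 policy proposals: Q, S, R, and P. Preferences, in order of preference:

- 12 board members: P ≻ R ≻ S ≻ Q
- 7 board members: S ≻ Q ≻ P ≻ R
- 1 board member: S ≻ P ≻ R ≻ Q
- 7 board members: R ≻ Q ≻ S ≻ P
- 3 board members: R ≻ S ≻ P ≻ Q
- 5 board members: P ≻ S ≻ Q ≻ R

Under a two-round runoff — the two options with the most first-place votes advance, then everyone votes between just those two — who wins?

Round 1 first-place votes: Q 0, S 8, R 10, P 17.
P and R advance.
Runoff: P is preferred to R by 25 voters; R by 10.
P wins the runoff.

P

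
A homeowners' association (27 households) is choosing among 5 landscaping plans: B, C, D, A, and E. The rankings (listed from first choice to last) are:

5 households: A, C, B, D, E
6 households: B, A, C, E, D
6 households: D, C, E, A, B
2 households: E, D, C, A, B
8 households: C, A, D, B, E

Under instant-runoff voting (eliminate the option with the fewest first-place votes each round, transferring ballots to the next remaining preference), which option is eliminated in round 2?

Round 1: B 6, C 8, D 6, A 5, E 2. Eliminate E.
Round 2: B 6, C 8, D 8, A 5. Eliminate A.

A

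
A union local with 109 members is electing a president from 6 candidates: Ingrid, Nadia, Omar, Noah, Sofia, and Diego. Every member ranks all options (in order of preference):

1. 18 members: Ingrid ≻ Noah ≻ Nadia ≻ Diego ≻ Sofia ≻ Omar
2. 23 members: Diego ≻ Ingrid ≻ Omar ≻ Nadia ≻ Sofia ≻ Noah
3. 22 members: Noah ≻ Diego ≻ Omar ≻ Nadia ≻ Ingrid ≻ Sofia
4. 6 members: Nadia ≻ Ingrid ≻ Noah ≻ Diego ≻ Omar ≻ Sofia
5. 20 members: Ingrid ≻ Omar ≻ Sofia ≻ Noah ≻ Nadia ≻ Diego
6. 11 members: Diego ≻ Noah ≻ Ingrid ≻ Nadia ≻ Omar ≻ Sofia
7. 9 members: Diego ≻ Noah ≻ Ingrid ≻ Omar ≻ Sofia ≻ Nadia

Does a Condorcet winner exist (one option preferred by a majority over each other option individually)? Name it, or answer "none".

none

Checking pairwise contests:
Diego beats Ingrid 65–44.
Ingrid beats Nadia 81–28.
Ingrid beats Omar 87–22.
Ingrid beats Noah 67–42.
Ingrid beats Sofia 109–0.
Noah beats Diego 66–43.
Every option loses at least one head-to-head, so there is no Condorcet winner.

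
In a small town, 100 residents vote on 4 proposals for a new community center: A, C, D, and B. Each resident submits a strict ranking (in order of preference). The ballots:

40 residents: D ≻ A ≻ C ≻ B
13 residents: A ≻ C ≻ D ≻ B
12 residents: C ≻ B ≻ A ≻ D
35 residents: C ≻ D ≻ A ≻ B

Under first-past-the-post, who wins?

First-place votes: A 13, C 47, D 40, B 0.
C has the most first-place votes.

C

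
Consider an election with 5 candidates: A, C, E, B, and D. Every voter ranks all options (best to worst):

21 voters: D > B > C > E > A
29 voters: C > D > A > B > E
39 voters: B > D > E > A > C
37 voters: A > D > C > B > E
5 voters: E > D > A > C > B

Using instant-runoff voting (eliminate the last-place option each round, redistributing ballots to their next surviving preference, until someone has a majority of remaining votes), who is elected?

Round 1: A 37, C 29, E 5, B 39, D 21. Eliminate E.
Round 2: A 37, C 29, B 39, D 26. Eliminate D.
Round 3: A 42, C 29, B 60. Eliminate C.
Round 4: A 71, B 60. A has a majority.

A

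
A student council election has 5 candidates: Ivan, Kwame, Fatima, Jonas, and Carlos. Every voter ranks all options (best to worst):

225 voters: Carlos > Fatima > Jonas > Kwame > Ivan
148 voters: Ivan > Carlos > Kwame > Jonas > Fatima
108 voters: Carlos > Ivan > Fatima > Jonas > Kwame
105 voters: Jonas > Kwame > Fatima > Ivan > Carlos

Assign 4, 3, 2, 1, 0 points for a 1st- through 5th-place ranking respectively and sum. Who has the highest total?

Carlos

Ivan: 225·0 + 148·4 + 108·3 + 105·1 = 1021
Kwame: 225·1 + 148·2 + 108·0 + 105·3 = 836
Fatima: 225·3 + 148·0 + 108·2 + 105·2 = 1101
Jonas: 225·2 + 148·1 + 108·1 + 105·4 = 1126
Carlos: 225·4 + 148·3 + 108·4 + 105·0 = 1776
Carlos has the highest Borda score (1776).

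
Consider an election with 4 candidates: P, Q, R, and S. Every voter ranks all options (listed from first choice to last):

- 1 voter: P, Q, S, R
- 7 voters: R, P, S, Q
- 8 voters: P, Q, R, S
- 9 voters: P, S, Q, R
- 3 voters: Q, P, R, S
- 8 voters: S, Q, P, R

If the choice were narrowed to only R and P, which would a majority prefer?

P

Voters preferring R to P: 7; preferring P to R: 29.
P wins the head-to-head.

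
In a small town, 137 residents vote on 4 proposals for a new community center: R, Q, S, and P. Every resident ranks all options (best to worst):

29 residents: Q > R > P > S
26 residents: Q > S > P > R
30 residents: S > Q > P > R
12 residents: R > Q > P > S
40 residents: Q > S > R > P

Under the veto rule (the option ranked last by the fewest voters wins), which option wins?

Q

Last-place votes: R 56, Q 0, S 41, P 40.
Q is ranked last by the fewest voters, so Q wins.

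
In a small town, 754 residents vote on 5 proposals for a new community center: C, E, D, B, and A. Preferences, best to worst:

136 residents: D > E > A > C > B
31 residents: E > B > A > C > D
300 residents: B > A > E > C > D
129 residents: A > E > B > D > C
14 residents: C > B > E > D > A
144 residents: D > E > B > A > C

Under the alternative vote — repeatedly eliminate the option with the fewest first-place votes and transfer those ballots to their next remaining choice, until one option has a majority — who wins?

Round 1: C 14, E 31, D 280, B 300, A 129. Eliminate C.
Round 2: E 31, D 280, B 314, A 129. Eliminate E.
Round 3: D 280, B 345, A 129. Eliminate A.
Round 4: D 280, B 474. B has a majority.

B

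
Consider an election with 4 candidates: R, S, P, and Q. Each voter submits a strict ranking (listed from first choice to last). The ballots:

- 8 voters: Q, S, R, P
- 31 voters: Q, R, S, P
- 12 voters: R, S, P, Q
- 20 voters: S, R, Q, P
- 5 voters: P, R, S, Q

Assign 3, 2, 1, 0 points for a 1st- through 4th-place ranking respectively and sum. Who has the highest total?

R

R: 8·1 + 31·2 + 12·3 + 20·2 + 5·2 = 156
S: 8·2 + 31·1 + 12·2 + 20·3 + 5·1 = 136
P: 8·0 + 31·0 + 12·1 + 20·0 + 5·3 = 27
Q: 8·3 + 31·3 + 12·0 + 20·1 + 5·0 = 137
R has the highest Borda score (156).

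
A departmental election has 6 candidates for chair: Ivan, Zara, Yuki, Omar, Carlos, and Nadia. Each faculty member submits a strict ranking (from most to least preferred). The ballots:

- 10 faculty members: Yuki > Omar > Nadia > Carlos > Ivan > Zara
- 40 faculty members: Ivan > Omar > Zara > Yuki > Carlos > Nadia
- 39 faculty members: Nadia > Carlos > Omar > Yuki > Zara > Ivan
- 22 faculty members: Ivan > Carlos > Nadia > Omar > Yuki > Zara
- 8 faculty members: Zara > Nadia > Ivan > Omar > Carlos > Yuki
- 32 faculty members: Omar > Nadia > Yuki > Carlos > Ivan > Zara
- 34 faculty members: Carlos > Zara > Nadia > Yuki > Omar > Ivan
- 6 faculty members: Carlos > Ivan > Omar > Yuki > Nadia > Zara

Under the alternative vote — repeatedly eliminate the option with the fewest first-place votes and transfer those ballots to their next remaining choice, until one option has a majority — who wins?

Nadia

Round 1: Ivan 62, Zara 8, Yuki 10, Omar 32, Carlos 40, Nadia 39. Eliminate Zara.
Round 2: Ivan 62, Yuki 10, Omar 32, Carlos 40, Nadia 47. Eliminate Yuki.
Round 3: Ivan 62, Omar 42, Carlos 40, Nadia 47. Eliminate Carlos.
Round 4: Ivan 68, Omar 42, Nadia 81. Eliminate Omar.
Round 5: Ivan 68, Nadia 123. Nadia has a majority.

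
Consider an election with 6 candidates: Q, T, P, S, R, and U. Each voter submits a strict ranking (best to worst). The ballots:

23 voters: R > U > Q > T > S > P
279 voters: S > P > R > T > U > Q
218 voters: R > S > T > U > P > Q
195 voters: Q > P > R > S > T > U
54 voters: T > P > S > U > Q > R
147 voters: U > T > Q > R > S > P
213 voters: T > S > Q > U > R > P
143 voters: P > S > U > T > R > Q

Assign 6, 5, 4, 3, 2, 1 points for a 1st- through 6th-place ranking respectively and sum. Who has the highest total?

Q: 23·4 + 279·1 + 218·1 + 195·6 + 54·2 + 147·4 + 213·4 + 143·1 = 3450
T: 23·3 + 279·3 + 218·4 + 195·2 + 54·6 + 147·5 + 213·6 + 143·3 = 4934
P: 23·1 + 279·5 + 218·2 + 195·5 + 54·5 + 147·1 + 213·1 + 143·6 = 4317
S: 23·2 + 279·6 + 218·5 + 195·3 + 54·4 + 147·2 + 213·5 + 143·5 = 5685
R: 23·6 + 279·4 + 218·6 + 195·4 + 54·1 + 147·3 + 213·2 + 143·2 = 4549
U: 23·5 + 279·2 + 218·3 + 195·1 + 54·3 + 147·6 + 213·3 + 143·4 = 3777
S has the highest Borda score (5685).

S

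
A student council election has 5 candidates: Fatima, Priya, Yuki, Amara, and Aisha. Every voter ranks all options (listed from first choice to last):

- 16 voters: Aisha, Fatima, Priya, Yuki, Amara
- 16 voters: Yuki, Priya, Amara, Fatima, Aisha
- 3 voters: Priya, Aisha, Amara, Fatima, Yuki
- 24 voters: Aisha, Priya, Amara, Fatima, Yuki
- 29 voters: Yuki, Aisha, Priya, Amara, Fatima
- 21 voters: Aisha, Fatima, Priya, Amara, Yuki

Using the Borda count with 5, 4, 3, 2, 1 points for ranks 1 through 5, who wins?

Aisha

Fatima: 16·4 + 16·2 + 3·2 + 24·2 + 29·1 + 21·4 = 263
Priya: 16·3 + 16·4 + 3·5 + 24·4 + 29·3 + 21·3 = 373
Yuki: 16·2 + 16·5 + 3·1 + 24·1 + 29·5 + 21·1 = 305
Amara: 16·1 + 16·3 + 3·3 + 24·3 + 29·2 + 21·2 = 245
Aisha: 16·5 + 16·1 + 3·4 + 24·5 + 29·4 + 21·5 = 449
Aisha has the highest Borda score (449).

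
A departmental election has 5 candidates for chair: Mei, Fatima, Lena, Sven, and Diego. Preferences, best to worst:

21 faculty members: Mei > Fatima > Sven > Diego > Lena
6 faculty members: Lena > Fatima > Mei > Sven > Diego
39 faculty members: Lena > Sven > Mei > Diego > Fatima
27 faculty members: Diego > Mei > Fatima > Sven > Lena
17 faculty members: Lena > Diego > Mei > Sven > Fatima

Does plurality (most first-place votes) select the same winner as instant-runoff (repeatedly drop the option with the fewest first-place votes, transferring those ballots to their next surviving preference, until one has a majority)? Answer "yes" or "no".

Plurality — first-place votes: Mei 21, Fatima 0, Lena 62, Sven 0, Diego 27. Winner: Lena.
Instant-runoff — R1 Mei 21, Fatima 0, Lena 62, Sven 0, Diego 27 (Lena winner). Winner: Lena.
The two methods agree.

yes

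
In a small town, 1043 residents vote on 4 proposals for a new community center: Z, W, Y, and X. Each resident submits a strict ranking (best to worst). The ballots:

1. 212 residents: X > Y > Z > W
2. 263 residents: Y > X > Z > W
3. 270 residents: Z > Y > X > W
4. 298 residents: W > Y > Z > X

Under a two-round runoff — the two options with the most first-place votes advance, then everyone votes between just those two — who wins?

Z

Round 1 first-place votes: Z 270, W 298, Y 263, X 212.
W and Z advance.
Runoff: W is preferred to Z by 298 voters; Z by 745.
Z wins the runoff.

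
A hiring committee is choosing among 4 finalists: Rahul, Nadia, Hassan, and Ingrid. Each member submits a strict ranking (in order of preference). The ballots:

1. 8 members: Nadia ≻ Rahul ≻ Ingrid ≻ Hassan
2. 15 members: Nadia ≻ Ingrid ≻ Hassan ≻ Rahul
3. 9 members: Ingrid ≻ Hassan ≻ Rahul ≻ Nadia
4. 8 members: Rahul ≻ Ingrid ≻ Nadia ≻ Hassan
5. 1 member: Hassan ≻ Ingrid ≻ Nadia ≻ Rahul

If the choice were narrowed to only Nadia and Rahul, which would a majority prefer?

Nadia

Voters preferring Nadia to Rahul: 24; preferring Rahul to Nadia: 17.
Nadia wins the head-to-head.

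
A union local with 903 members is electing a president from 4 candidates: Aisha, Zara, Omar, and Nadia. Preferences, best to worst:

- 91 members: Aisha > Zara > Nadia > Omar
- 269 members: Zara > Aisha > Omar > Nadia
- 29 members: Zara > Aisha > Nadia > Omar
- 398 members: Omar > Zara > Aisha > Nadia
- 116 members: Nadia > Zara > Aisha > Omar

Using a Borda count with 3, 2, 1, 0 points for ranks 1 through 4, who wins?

Zara

Aisha: 91·3 + 269·2 + 29·2 + 398·1 + 116·1 = 1383
Zara: 91·2 + 269·3 + 29·3 + 398·2 + 116·2 = 2104
Omar: 91·0 + 269·1 + 29·0 + 398·3 + 116·0 = 1463
Nadia: 91·1 + 269·0 + 29·1 + 398·0 + 116·3 = 468
Zara has the highest Borda score (2104).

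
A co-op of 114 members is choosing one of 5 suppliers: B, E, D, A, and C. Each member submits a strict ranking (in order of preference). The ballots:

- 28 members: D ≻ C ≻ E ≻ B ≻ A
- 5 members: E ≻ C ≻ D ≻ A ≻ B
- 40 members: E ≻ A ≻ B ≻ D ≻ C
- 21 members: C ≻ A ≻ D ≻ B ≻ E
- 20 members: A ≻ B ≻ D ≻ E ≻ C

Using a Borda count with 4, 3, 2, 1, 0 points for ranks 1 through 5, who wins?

B: 28·1 + 5·0 + 40·2 + 21·1 + 20·3 = 189
E: 28·2 + 5·4 + 40·4 + 21·0 + 20·1 = 256
D: 28·4 + 5·2 + 40·1 + 21·2 + 20·2 = 244
A: 28·0 + 5·1 + 40·3 + 21·3 + 20·4 = 268
C: 28·3 + 5·3 + 40·0 + 21·4 + 20·0 = 183
A has the highest Borda score (268).

A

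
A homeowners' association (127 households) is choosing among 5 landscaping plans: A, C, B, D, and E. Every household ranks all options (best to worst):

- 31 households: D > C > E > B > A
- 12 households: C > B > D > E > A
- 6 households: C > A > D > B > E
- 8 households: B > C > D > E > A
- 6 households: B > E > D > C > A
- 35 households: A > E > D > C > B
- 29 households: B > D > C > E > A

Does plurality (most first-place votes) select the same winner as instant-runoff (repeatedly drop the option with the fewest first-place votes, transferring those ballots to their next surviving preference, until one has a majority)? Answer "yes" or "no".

yes

Plurality — first-place votes: A 35, C 18, B 43, D 31, E 0. Winner: B.
Instant-runoff — R1 A 35, C 18, B 43, D 31, E 0 (E out); R2 A 35, C 18, B 43, D 31 (C out); R3 A 41, B 55, D 31 (D out); R4 A 41, B 86 (B winner). Winner: B.
The two methods agree.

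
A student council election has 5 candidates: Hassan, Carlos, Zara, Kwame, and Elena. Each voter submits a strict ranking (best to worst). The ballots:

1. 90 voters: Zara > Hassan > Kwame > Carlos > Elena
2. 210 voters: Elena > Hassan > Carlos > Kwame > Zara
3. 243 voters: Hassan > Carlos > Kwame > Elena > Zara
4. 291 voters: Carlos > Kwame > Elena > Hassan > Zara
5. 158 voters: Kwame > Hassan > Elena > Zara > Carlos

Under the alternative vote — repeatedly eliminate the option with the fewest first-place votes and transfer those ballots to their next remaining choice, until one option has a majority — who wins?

Hassan

Round 1: Hassan 243, Carlos 291, Zara 90, Kwame 158, Elena 210. Eliminate Zara.
Round 2: Hassan 333, Carlos 291, Kwame 158, Elena 210. Eliminate Kwame.
Round 3: Hassan 491, Carlos 291, Elena 210. Eliminate Elena.
Round 4: Hassan 701, Carlos 291. Hassan has a majority.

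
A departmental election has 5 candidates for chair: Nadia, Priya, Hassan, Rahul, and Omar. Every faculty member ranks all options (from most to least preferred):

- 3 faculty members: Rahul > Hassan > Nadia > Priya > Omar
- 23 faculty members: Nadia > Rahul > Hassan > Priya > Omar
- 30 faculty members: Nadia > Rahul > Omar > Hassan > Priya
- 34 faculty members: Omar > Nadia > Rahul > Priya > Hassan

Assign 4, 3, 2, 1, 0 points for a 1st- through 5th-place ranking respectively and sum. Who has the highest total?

Nadia

Nadia: 3·2 + 23·4 + 30·4 + 34·3 = 320
Priya: 3·1 + 23·1 + 30·0 + 34·1 = 60
Hassan: 3·3 + 23·2 + 30·1 + 34·0 = 85
Rahul: 3·4 + 23·3 + 30·3 + 34·2 = 239
Omar: 3·0 + 23·0 + 30·2 + 34·4 = 196
Nadia has the highest Borda score (320).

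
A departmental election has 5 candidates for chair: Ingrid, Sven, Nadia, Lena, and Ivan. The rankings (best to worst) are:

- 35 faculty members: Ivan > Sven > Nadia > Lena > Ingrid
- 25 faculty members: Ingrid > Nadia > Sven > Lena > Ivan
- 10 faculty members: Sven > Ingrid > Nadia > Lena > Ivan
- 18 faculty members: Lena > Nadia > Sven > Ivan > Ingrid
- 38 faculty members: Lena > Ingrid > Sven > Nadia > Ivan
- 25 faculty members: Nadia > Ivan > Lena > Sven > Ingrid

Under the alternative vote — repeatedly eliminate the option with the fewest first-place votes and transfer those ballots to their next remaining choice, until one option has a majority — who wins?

Lena

Round 1: Ingrid 25, Sven 10, Nadia 25, Lena 56, Ivan 35. Eliminate Sven.
Round 2: Ingrid 35, Nadia 25, Lena 56, Ivan 35. Eliminate Nadia.
Round 3: Ingrid 35, Lena 56, Ivan 60. Eliminate Ingrid.
Round 4: Lena 91, Ivan 60. Lena has a majority.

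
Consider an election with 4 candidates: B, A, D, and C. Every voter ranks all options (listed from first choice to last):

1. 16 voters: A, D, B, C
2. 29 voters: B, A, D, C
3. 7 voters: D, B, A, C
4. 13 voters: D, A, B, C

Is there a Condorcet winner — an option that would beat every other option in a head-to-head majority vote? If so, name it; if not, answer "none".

Checking pairwise contests:
D beats B 36–29.
B beats A 36–29.
A beats D 45–20.
B beats C 65–0.
Every option loses at least one head-to-head, so there is no Condorcet winner.

none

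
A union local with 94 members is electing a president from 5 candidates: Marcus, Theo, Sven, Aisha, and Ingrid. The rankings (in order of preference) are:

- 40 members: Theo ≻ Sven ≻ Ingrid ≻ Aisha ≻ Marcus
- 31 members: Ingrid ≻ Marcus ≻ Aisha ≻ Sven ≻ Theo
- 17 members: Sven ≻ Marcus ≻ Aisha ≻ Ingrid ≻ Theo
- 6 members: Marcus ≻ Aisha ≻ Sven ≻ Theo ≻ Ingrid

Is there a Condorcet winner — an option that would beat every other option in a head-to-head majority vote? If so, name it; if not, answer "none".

Sven

Sven vs Marcus: 57–37 for Sven.
Sven vs Theo: 54–40 for Sven.
Sven vs Aisha: 57–37 for Sven.
Sven vs Ingrid: 63–31 for Sven.
Sven beats every other option head-to-head.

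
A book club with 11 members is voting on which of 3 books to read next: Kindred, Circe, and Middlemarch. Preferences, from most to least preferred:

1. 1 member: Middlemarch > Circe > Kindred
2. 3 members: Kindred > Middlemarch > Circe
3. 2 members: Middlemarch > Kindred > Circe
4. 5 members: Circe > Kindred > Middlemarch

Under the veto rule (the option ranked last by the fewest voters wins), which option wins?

Kindred

Last-place votes: Kindred 1, Circe 5, Middlemarch 5.
Kindred is ranked last by the fewest voters, so Kindred wins.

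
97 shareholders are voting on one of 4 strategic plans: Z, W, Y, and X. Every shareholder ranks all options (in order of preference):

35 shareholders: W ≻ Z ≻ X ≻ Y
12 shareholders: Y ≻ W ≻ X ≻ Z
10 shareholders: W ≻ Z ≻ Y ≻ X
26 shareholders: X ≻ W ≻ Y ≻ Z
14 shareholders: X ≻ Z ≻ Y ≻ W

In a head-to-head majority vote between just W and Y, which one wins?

Voters preferring W to Y: 71; preferring Y to W: 26.
W wins the head-to-head.

W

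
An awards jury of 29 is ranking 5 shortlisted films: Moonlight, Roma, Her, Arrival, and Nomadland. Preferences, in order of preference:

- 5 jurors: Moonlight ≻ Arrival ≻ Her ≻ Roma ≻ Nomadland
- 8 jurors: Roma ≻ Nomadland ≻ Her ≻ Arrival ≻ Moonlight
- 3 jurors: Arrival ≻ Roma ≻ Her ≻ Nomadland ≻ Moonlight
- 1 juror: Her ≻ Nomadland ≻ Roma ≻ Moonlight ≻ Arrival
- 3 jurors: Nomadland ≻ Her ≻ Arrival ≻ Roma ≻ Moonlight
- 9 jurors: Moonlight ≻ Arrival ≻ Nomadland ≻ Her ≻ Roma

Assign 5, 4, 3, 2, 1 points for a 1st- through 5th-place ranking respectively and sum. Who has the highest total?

Moonlight: 5·5 + 8·1 + 3·1 + 1·2 + 3·1 + 9·5 = 86
Roma: 5·2 + 8·5 + 3·4 + 1·3 + 3·2 + 9·1 = 80
Her: 5·3 + 8·3 + 3·3 + 1·5 + 3·4 + 9·2 = 83
Arrival: 5·4 + 8·2 + 3·5 + 1·1 + 3·3 + 9·4 = 97
Nomadland: 5·1 + 8·4 + 3·2 + 1·4 + 3·5 + 9·3 = 89
Arrival has the highest Borda score (97).

Arrival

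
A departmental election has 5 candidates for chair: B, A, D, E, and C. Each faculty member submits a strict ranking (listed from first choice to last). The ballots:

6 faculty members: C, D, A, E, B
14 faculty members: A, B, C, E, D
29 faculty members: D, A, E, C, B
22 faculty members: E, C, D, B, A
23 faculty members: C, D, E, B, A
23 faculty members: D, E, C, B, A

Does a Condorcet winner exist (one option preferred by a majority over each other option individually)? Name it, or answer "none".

Checking pairwise contests:
D beats B 103–14.
B beats A 68–49.
C beats D 65–52.
D beats E 81–36.
E beats C 74–43.
Every option loses at least one head-to-head, so there is no Condorcet winner.

none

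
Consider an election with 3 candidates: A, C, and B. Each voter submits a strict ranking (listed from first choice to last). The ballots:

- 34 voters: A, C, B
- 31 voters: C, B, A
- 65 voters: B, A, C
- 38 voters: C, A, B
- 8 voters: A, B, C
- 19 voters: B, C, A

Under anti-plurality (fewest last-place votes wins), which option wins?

Last-place votes: A 50, C 73, B 72.
A is ranked last by the fewest voters, so A wins.

A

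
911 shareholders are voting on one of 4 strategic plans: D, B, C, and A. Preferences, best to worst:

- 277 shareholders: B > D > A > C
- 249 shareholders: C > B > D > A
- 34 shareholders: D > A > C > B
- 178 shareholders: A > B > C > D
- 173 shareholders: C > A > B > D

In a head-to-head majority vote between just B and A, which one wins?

Voters preferring B to A: 526; preferring A to B: 385.
B wins the head-to-head.

B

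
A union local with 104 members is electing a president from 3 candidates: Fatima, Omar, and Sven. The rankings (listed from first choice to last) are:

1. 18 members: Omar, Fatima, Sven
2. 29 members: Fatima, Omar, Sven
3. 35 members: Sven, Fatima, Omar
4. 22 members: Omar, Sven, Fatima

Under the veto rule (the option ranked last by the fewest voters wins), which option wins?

Fatima

Last-place votes: Fatima 22, Omar 35, Sven 47.
Fatima is ranked last by the fewest voters, so Fatima wins.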